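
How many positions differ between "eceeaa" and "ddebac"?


Comparing "eceeaa" and "ddebac" position by position:
  Position 0: 'e' vs 'd' => DIFFER
  Position 1: 'c' vs 'd' => DIFFER
  Position 2: 'e' vs 'e' => same
  Position 3: 'e' vs 'b' => DIFFER
  Position 4: 'a' vs 'a' => same
  Position 5: 'a' vs 'c' => DIFFER
Positions that differ: 4

4


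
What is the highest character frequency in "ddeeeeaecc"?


Input: ddeeeeaecc
Character counts:
  'a': 1
  'c': 2
  'd': 2
  'e': 5
Maximum frequency: 5

5


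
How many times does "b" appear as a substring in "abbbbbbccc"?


Searching for "b" in "abbbbbbccc"
Scanning each position:
  Position 0: "a" => no
  Position 1: "b" => MATCH
  Position 2: "b" => MATCH
  Position 3: "b" => MATCH
  Position 4: "b" => MATCH
  Position 5: "b" => MATCH
  Position 6: "b" => MATCH
  Position 7: "c" => no
  Position 8: "c" => no
  Position 9: "c" => no
Total occurrences: 6

6


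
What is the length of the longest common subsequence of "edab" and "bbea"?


LCS of "edab" and "bbea"
DP table:
           b    b    e    a
      0    0    0    0    0
  e   0    0    0    1    1
  d   0    0    0    1    1
  a   0    0    0    1    2
  b   0    1    1    1    2
LCS length = dp[4][4] = 2

2


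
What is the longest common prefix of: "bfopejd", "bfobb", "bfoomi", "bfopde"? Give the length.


Words: bfopejd, bfobb, bfoomi, bfopde
  Position 0: all 'b' => match
  Position 1: all 'f' => match
  Position 2: all 'o' => match
  Position 3: ('p', 'b', 'o', 'p') => mismatch, stop
LCP = "bfo" (length 3)

3


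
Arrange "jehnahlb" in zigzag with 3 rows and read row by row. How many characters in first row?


Zigzag "jehnahlb" into 3 rows:
Placing characters:
  'j' => row 0
  'e' => row 1
  'h' => row 2
  'n' => row 1
  'a' => row 0
  'h' => row 1
  'l' => row 2
  'b' => row 1
Rows:
  Row 0: "ja"
  Row 1: "enhb"
  Row 2: "hl"
First row length: 2

2


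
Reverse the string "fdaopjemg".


Input: fdaopjemg
Reading characters right to left:
  Position 8: 'g'
  Position 7: 'm'
  Position 6: 'e'
  Position 5: 'j'
  Position 4: 'p'
  Position 3: 'o'
  Position 2: 'a'
  Position 1: 'd'
  Position 0: 'f'
Reversed: gmejpoadf

gmejpoadf


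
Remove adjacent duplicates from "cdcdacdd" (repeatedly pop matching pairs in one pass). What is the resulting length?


Input: cdcdacdd
Stack-based adjacent duplicate removal:
  Read 'c': push. Stack: c
  Read 'd': push. Stack: cd
  Read 'c': push. Stack: cdc
  Read 'd': push. Stack: cdcd
  Read 'a': push. Stack: cdcda
  Read 'c': push. Stack: cdcdac
  Read 'd': push. Stack: cdcdacd
  Read 'd': matches stack top 'd' => pop. Stack: cdcdac
Final stack: "cdcdac" (length 6)

6


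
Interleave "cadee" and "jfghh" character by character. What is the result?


Interleaving "cadee" and "jfghh":
  Position 0: 'c' from first, 'j' from second => "cj"
  Position 1: 'a' from first, 'f' from second => "af"
  Position 2: 'd' from first, 'g' from second => "dg"
  Position 3: 'e' from first, 'h' from second => "eh"
  Position 4: 'e' from first, 'h' from second => "eh"
Result: cjafdgeheh

cjafdgeheh


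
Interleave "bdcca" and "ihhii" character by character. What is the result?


Interleaving "bdcca" and "ihhii":
  Position 0: 'b' from first, 'i' from second => "bi"
  Position 1: 'd' from first, 'h' from second => "dh"
  Position 2: 'c' from first, 'h' from second => "ch"
  Position 3: 'c' from first, 'i' from second => "ci"
  Position 4: 'a' from first, 'i' from second => "ai"
Result: bidhchciai

bidhchciai


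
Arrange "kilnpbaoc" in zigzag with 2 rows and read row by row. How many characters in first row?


Zigzag "kilnpbaoc" into 2 rows:
Placing characters:
  'k' => row 0
  'i' => row 1
  'l' => row 0
  'n' => row 1
  'p' => row 0
  'b' => row 1
  'a' => row 0
  'o' => row 1
  'c' => row 0
Rows:
  Row 0: "klpac"
  Row 1: "inbo"
First row length: 5

5


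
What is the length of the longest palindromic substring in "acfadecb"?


Input: "acfadecb"
Checking substrings for palindromes:
  No multi-char palindromic substrings found
Longest palindromic substring: "a" with length 1

1


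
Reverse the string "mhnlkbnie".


Input: mhnlkbnie
Reading characters right to left:
  Position 8: 'e'
  Position 7: 'i'
  Position 6: 'n'
  Position 5: 'b'
  Position 4: 'k'
  Position 3: 'l'
  Position 2: 'n'
  Position 1: 'h'
  Position 0: 'm'
Reversed: einbklnhm

einbklnhm


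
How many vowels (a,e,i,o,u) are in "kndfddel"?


Input: kndfddel
Checking each character:
  'k' at position 0: consonant
  'n' at position 1: consonant
  'd' at position 2: consonant
  'f' at position 3: consonant
  'd' at position 4: consonant
  'd' at position 5: consonant
  'e' at position 6: vowel (running total: 1)
  'l' at position 7: consonant
Total vowels: 1

1


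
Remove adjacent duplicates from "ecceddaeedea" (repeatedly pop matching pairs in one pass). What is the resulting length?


Input: ecceddaeedea
Stack-based adjacent duplicate removal:
  Read 'e': push. Stack: e
  Read 'c': push. Stack: ec
  Read 'c': matches stack top 'c' => pop. Stack: e
  Read 'e': matches stack top 'e' => pop. Stack: (empty)
  Read 'd': push. Stack: d
  Read 'd': matches stack top 'd' => pop. Stack: (empty)
  Read 'a': push. Stack: a
  Read 'e': push. Stack: ae
  Read 'e': matches stack top 'e' => pop. Stack: a
  Read 'd': push. Stack: ad
  Read 'e': push. Stack: ade
  Read 'a': push. Stack: adea
Final stack: "adea" (length 4)

4


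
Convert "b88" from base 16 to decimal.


Input: "b88" in base 16
Positional expansion:
  Digit 'b' (value 11) x 16^2 = 2816
  Digit '8' (value 8) x 16^1 = 128
  Digit '8' (value 8) x 16^0 = 8
Sum = 2952

2952


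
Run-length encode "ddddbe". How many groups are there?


Input: ddddbe
Scanning for consecutive runs:
  Group 1: 'd' x 4 (positions 0-3)
  Group 2: 'b' x 1 (positions 4-4)
  Group 3: 'e' x 1 (positions 5-5)
Total groups: 3

3


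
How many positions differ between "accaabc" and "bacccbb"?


Comparing "accaabc" and "bacccbb" position by position:
  Position 0: 'a' vs 'b' => DIFFER
  Position 1: 'c' vs 'a' => DIFFER
  Position 2: 'c' vs 'c' => same
  Position 3: 'a' vs 'c' => DIFFER
  Position 4: 'a' vs 'c' => DIFFER
  Position 5: 'b' vs 'b' => same
  Position 6: 'c' vs 'b' => DIFFER
Positions that differ: 5

5


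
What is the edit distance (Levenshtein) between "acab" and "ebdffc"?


Computing edit distance: "acab" -> "ebdffc"
DP table:
           e    b    d    f    f    c
      0    1    2    3    4    5    6
  a   1    1    2    3    4    5    6
  c   2    2    2    3    4    5    5
  a   3    3    3    3    4    5    6
  b   4    4    3    4    4    5    6
Edit distance = dp[4][6] = 6

6


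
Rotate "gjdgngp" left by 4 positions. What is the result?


Input: "gjdgngp", rotate left by 4
First 4 characters: "gjdg"
Remaining characters: "ngp"
Concatenate remaining + first: "ngp" + "gjdg" = "ngpgjdg"

ngpgjdg


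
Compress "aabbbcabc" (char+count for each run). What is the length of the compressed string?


Input: aabbbcabc
Runs:
  'a' x 2 => "a2"
  'b' x 3 => "b3"
  'c' x 1 => "c1"
  'a' x 1 => "a1"
  'b' x 1 => "b1"
  'c' x 1 => "c1"
Compressed: "a2b3c1a1b1c1"
Compressed length: 12

12


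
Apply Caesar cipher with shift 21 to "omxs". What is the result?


Caesar cipher: shift "omxs" by 21
  'o' (pos 14) + 21 = pos 9 = 'j'
  'm' (pos 12) + 21 = pos 7 = 'h'
  'x' (pos 23) + 21 = pos 18 = 's'
  's' (pos 18) + 21 = pos 13 = 'n'
Result: jhsn

jhsn


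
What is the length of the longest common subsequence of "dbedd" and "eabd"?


LCS of "dbedd" and "eabd"
DP table:
           e    a    b    d
      0    0    0    0    0
  d   0    0    0    0    1
  b   0    0    0    1    1
  e   0    1    1    1    1
  d   0    1    1    1    2
  d   0    1    1    1    2
LCS length = dp[5][4] = 2

2


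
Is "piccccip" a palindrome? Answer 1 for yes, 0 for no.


Input: piccccip
Reversed: piccccip
  Compare pos 0 ('p') with pos 7 ('p'): match
  Compare pos 1 ('i') with pos 6 ('i'): match
  Compare pos 2 ('c') with pos 5 ('c'): match
  Compare pos 3 ('c') with pos 4 ('c'): match
Result: palindrome

1


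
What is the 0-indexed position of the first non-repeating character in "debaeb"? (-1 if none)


Input: debaeb
Character frequencies:
  'a': 1
  'b': 2
  'd': 1
  'e': 2
Scanning left to right for freq == 1:
  Position 0 ('d'): unique! => answer = 0

0


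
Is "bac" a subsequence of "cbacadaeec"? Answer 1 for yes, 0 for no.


Check if "bac" is a subsequence of "cbacadaeec"
Greedy scan:
  Position 0 ('c'): no match needed
  Position 1 ('b'): matches sub[0] = 'b'
  Position 2 ('a'): matches sub[1] = 'a'
  Position 3 ('c'): matches sub[2] = 'c'
  Position 4 ('a'): no match needed
  Position 5 ('d'): no match needed
  Position 6 ('a'): no match needed
  Position 7 ('e'): no match needed
  Position 8 ('e'): no match needed
  Position 9 ('c'): no match needed
All 3 characters matched => is a subsequence

1


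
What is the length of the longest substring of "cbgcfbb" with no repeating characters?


Input: "cbgcfbb"
Sliding window (track last position of each char):
  Position 0 ('c'): window [0,0] length 1 -- new best
  Position 1 ('b'): window [0,1] length 2 -- new best
  Position 2 ('g'): window [0,2] length 3 -- new best
  Position 3 ('c'): repeat (last at 0), move window start to 1
  Position 3 ('c'): window [1,3] length 3
  Position 4 ('f'): window [1,4] length 4 -- new best
  Position 5 ('b'): repeat (last at 1), move window start to 2
  Position 5 ('b'): window [2,5] length 4
  Position 6 ('b'): repeat (last at 5), move window start to 6
  Position 6 ('b'): window [6,6] length 1
Longest substring with no repeats: "bgcf" with length 4

4


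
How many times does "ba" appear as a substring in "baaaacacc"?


Searching for "ba" in "baaaacacc"
Scanning each position:
  Position 0: "ba" => MATCH
  Position 1: "aa" => no
  Position 2: "aa" => no
  Position 3: "aa" => no
  Position 4: "ac" => no
  Position 5: "ca" => no
  Position 6: "ac" => no
  Position 7: "cc" => no
Total occurrences: 1

1


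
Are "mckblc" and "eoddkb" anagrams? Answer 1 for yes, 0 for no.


Strings: "mckblc", "eoddkb"
Sorted first:  bccklm
Sorted second: bddeko
Differ at position 1: 'c' vs 'd' => not anagrams

0


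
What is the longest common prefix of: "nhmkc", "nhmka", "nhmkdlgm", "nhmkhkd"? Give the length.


Words: nhmkc, nhmka, nhmkdlgm, nhmkhkd
  Position 0: all 'n' => match
  Position 1: all 'h' => match
  Position 2: all 'm' => match
  Position 3: all 'k' => match
  Position 4: ('c', 'a', 'd', 'h') => mismatch, stop
LCP = "nhmk" (length 4)

4


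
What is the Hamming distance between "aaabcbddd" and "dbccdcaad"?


Comparing "aaabcbddd" and "dbccdcaad" position by position:
  Position 0: 'a' vs 'd' => differ
  Position 1: 'a' vs 'b' => differ
  Position 2: 'a' vs 'c' => differ
  Position 3: 'b' vs 'c' => differ
  Position 4: 'c' vs 'd' => differ
  Position 5: 'b' vs 'c' => differ
  Position 6: 'd' vs 'a' => differ
  Position 7: 'd' vs 'a' => differ
  Position 8: 'd' vs 'd' => same
Total differences (Hamming distance): 8

8


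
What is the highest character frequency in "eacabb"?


Input: eacabb
Character counts:
  'a': 2
  'b': 2
  'c': 1
  'e': 1
Maximum frequency: 2

2


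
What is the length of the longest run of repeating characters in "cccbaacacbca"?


Input: "cccbaacacbca"
Scanning for longest run:
  Position 1 ('c'): continues run of 'c', length=2
  Position 2 ('c'): continues run of 'c', length=3
  Position 3 ('b'): new char, reset run to 1
  Position 4 ('a'): new char, reset run to 1
  Position 5 ('a'): continues run of 'a', length=2
  Position 6 ('c'): new char, reset run to 1
  Position 7 ('a'): new char, reset run to 1
  Position 8 ('c'): new char, reset run to 1
  Position 9 ('b'): new char, reset run to 1
  Position 10 ('c'): new char, reset run to 1
  Position 11 ('a'): new char, reset run to 1
Longest run: 'c' with length 3

3


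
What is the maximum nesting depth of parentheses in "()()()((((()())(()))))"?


Input: "()()()((((()())(()))))"
Tracking depth:
  Position 0 '(': depth becomes 1
  Position 1 ')': depth becomes 0
  Position 2 '(': depth becomes 1
  Position 3 ')': depth becomes 0
  Position 4 '(': depth becomes 1
  Position 5 ')': depth becomes 0
  Position 6 '(': depth becomes 1
  Position 7 '(': depth becomes 2
  Position 8 '(': depth becomes 3
  Position 9 '(': depth becomes 4
  Position 10 '(': depth becomes 5
  Position 11 ')': depth becomes 4
  Position 12 '(': depth becomes 5
  Position 13 ')': depth becomes 4
  Position 14 ')': depth becomes 3
  Position 15 '(': depth becomes 4
  Position 16 '(': depth becomes 5
  Position 17 ')': depth becomes 4
  Position 18 ')': depth becomes 3
  Position 19 ')': depth becomes 2
  Position 20 ')': depth becomes 1
  Position 21 ')': depth becomes 0
Maximum depth reached: 5

5


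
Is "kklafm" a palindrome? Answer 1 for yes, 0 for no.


Input: kklafm
Reversed: mfalkk
  Compare pos 0 ('k') with pos 5 ('m'): MISMATCH
  Compare pos 1 ('k') with pos 4 ('f'): MISMATCH
  Compare pos 2 ('l') with pos 3 ('a'): MISMATCH
Result: not a palindrome

0


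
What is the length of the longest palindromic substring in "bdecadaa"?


Input: "bdecadaa"
Checking substrings for palindromes:
  [4:7] "ada" (len 3) => palindrome
  [6:8] "aa" (len 2) => palindrome
Longest palindromic substring: "ada" with length 3

3


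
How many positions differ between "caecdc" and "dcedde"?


Comparing "caecdc" and "dcedde" position by position:
  Position 0: 'c' vs 'd' => DIFFER
  Position 1: 'a' vs 'c' => DIFFER
  Position 2: 'e' vs 'e' => same
  Position 3: 'c' vs 'd' => DIFFER
  Position 4: 'd' vs 'd' => same
  Position 5: 'c' vs 'e' => DIFFER
Positions that differ: 4

4


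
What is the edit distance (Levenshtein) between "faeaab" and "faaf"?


Computing edit distance: "faeaab" -> "faaf"
DP table:
           f    a    a    f
      0    1    2    3    4
  f   1    0    1    2    3
  a   2    1    0    1    2
  e   3    2    1    1    2
  a   4    3    2    1    2
  a   5    4    3    2    2
  b   6    5    4    3    3
Edit distance = dp[6][4] = 3

3


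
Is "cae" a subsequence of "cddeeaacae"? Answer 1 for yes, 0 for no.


Check if "cae" is a subsequence of "cddeeaacae"
Greedy scan:
  Position 0 ('c'): matches sub[0] = 'c'
  Position 1 ('d'): no match needed
  Position 2 ('d'): no match needed
  Position 3 ('e'): no match needed
  Position 4 ('e'): no match needed
  Position 5 ('a'): matches sub[1] = 'a'
  Position 6 ('a'): no match needed
  Position 7 ('c'): no match needed
  Position 8 ('a'): no match needed
  Position 9 ('e'): matches sub[2] = 'e'
All 3 characters matched => is a subsequence

1


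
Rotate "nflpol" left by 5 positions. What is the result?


Input: "nflpol", rotate left by 5
First 5 characters: "nflpo"
Remaining characters: "l"
Concatenate remaining + first: "l" + "nflpo" = "lnflpo"

lnflpo


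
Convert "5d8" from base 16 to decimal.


Input: "5d8" in base 16
Positional expansion:
  Digit '5' (value 5) x 16^2 = 1280
  Digit 'd' (value 13) x 16^1 = 208
  Digit '8' (value 8) x 16^0 = 8
Sum = 1496

1496


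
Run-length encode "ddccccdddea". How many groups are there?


Input: ddccccdddea
Scanning for consecutive runs:
  Group 1: 'd' x 2 (positions 0-1)
  Group 2: 'c' x 4 (positions 2-5)
  Group 3: 'd' x 3 (positions 6-8)
  Group 4: 'e' x 1 (positions 9-9)
  Group 5: 'a' x 1 (positions 10-10)
Total groups: 5

5


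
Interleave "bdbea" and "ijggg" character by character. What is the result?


Interleaving "bdbea" and "ijggg":
  Position 0: 'b' from first, 'i' from second => "bi"
  Position 1: 'd' from first, 'j' from second => "dj"
  Position 2: 'b' from first, 'g' from second => "bg"
  Position 3: 'e' from first, 'g' from second => "eg"
  Position 4: 'a' from first, 'g' from second => "ag"
Result: bidjbgegag

bidjbgegag


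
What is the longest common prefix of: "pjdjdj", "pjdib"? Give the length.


Words: pjdjdj, pjdib
  Position 0: all 'p' => match
  Position 1: all 'j' => match
  Position 2: all 'd' => match
  Position 3: ('j', 'i') => mismatch, stop
LCP = "pjd" (length 3)

3


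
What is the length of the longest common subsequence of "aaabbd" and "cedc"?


LCS of "aaabbd" and "cedc"
DP table:
           c    e    d    c
      0    0    0    0    0
  a   0    0    0    0    0
  a   0    0    0    0    0
  a   0    0    0    0    0
  b   0    0    0    0    0
  b   0    0    0    0    0
  d   0    0    0    1    1
LCS length = dp[6][4] = 1

1


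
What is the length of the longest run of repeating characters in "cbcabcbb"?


Input: "cbcabcbb"
Scanning for longest run:
  Position 1 ('b'): new char, reset run to 1
  Position 2 ('c'): new char, reset run to 1
  Position 3 ('a'): new char, reset run to 1
  Position 4 ('b'): new char, reset run to 1
  Position 5 ('c'): new char, reset run to 1
  Position 6 ('b'): new char, reset run to 1
  Position 7 ('b'): continues run of 'b', length=2
Longest run: 'b' with length 2

2


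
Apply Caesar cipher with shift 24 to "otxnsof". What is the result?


Caesar cipher: shift "otxnsof" by 24
  'o' (pos 14) + 24 = pos 12 = 'm'
  't' (pos 19) + 24 = pos 17 = 'r'
  'x' (pos 23) + 24 = pos 21 = 'v'
  'n' (pos 13) + 24 = pos 11 = 'l'
  's' (pos 18) + 24 = pos 16 = 'q'
  'o' (pos 14) + 24 = pos 12 = 'm'
  'f' (pos 5) + 24 = pos 3 = 'd'
Result: mrvlqmd

mrvlqmd


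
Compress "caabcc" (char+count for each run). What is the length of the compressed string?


Input: caabcc
Runs:
  'c' x 1 => "c1"
  'a' x 2 => "a2"
  'b' x 1 => "b1"
  'c' x 2 => "c2"
Compressed: "c1a2b1c2"
Compressed length: 8

8


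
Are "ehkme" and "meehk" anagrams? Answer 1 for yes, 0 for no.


Strings: "ehkme", "meehk"
Sorted first:  eehkm
Sorted second: eehkm
Sorted forms match => anagrams

1


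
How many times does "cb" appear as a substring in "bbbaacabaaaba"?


Searching for "cb" in "bbbaacabaaaba"
Scanning each position:
  Position 0: "bb" => no
  Position 1: "bb" => no
  Position 2: "ba" => no
  Position 3: "aa" => no
  Position 4: "ac" => no
  Position 5: "ca" => no
  Position 6: "ab" => no
  Position 7: "ba" => no
  Position 8: "aa" => no
  Position 9: "aa" => no
  Position 10: "ab" => no
  Position 11: "ba" => no
Total occurrences: 0

0


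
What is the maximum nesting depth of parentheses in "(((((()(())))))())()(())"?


Input: "(((((()(())))))())()(())"
Tracking depth:
  Position 0 '(': depth becomes 1
  Position 1 '(': depth becomes 2
  Position 2 '(': depth becomes 3
  Position 3 '(': depth becomes 4
  Position 4 '(': depth becomes 5
  Position 5 '(': depth becomes 6
  Position 6 ')': depth becomes 5
  Position 7 '(': depth becomes 6
  Position 8 '(': depth becomes 7
  Position 9 ')': depth becomes 6
  Position 10 ')': depth becomes 5
  Position 11 ')': depth becomes 4
  Position 12 ')': depth becomes 3
  Position 13 ')': depth becomes 2
  Position 14 ')': depth becomes 1
  Position 15 '(': depth becomes 2
  Position 16 ')': depth becomes 1
  Position 17 ')': depth becomes 0
  Position 18 '(': depth becomes 1
  Position 19 ')': depth becomes 0
  Position 20 '(': depth becomes 1
  Position 21 '(': depth becomes 2
  Position 22 ')': depth becomes 1
  Position 23 ')': depth becomes 0
Maximum depth reached: 7

7


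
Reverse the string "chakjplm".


Input: chakjplm
Reading characters right to left:
  Position 7: 'm'
  Position 6: 'l'
  Position 5: 'p'
  Position 4: 'j'
  Position 3: 'k'
  Position 2: 'a'
  Position 1: 'h'
  Position 0: 'c'
Reversed: mlpjkahc

mlpjkahc


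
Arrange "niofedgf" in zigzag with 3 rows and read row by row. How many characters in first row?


Zigzag "niofedgf" into 3 rows:
Placing characters:
  'n' => row 0
  'i' => row 1
  'o' => row 2
  'f' => row 1
  'e' => row 0
  'd' => row 1
  'g' => row 2
  'f' => row 1
Rows:
  Row 0: "ne"
  Row 1: "ifdf"
  Row 2: "og"
First row length: 2

2


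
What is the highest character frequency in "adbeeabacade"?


Input: adbeeabacade
Character counts:
  'a': 4
  'b': 2
  'c': 1
  'd': 2
  'e': 3
Maximum frequency: 4

4


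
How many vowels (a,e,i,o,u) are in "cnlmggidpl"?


Input: cnlmggidpl
Checking each character:
  'c' at position 0: consonant
  'n' at position 1: consonant
  'l' at position 2: consonant
  'm' at position 3: consonant
  'g' at position 4: consonant
  'g' at position 5: consonant
  'i' at position 6: vowel (running total: 1)
  'd' at position 7: consonant
  'p' at position 8: consonant
  'l' at position 9: consonant
Total vowels: 1

1


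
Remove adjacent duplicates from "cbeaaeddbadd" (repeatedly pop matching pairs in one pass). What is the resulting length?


Input: cbeaaeddbadd
Stack-based adjacent duplicate removal:
  Read 'c': push. Stack: c
  Read 'b': push. Stack: cb
  Read 'e': push. Stack: cbe
  Read 'a': push. Stack: cbea
  Read 'a': matches stack top 'a' => pop. Stack: cbe
  Read 'e': matches stack top 'e' => pop. Stack: cb
  Read 'd': push. Stack: cbd
  Read 'd': matches stack top 'd' => pop. Stack: cb
  Read 'b': matches stack top 'b' => pop. Stack: c
  Read 'a': push. Stack: ca
  Read 'd': push. Stack: cad
  Read 'd': matches stack top 'd' => pop. Stack: ca
Final stack: "ca" (length 2)

2


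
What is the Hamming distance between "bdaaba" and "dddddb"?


Comparing "bdaaba" and "dddddb" position by position:
  Position 0: 'b' vs 'd' => differ
  Position 1: 'd' vs 'd' => same
  Position 2: 'a' vs 'd' => differ
  Position 3: 'a' vs 'd' => differ
  Position 4: 'b' vs 'd' => differ
  Position 5: 'a' vs 'b' => differ
Total differences (Hamming distance): 5

5


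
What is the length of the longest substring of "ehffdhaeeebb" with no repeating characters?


Input: "ehffdhaeeebb"
Sliding window (track last position of each char):
  Position 0 ('e'): window [0,0] length 1 -- new best
  Position 1 ('h'): window [0,1] length 2 -- new best
  Position 2 ('f'): window [0,2] length 3 -- new best
  Position 3 ('f'): repeat (last at 2), move window start to 3
  Position 3 ('f'): window [3,3] length 1
  Position 4 ('d'): window [3,4] length 2
  Position 5 ('h'): window [3,5] length 3
  Position 6 ('a'): window [3,6] length 4 -- new best
  Position 7 ('e'): window [3,7] length 5 -- new best
  Position 8 ('e'): repeat (last at 7), move window start to 8
  Position 8 ('e'): window [8,8] length 1
  Position 9 ('e'): repeat (last at 8), move window start to 9
  Position 9 ('e'): window [9,9] length 1
  Position 10 ('b'): window [9,10] length 2
  Position 11 ('b'): repeat (last at 10), move window start to 11
  Position 11 ('b'): window [11,11] length 1
Longest substring with no repeats: "fdhae" with length 5

5


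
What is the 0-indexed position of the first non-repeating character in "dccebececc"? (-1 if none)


Input: dccebececc
Character frequencies:
  'b': 1
  'c': 5
  'd': 1
  'e': 3
Scanning left to right for freq == 1:
  Position 0 ('d'): unique! => answer = 0

0


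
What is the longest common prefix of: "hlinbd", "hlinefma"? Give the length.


Words: hlinbd, hlinefma
  Position 0: all 'h' => match
  Position 1: all 'l' => match
  Position 2: all 'i' => match
  Position 3: all 'n' => match
  Position 4: ('b', 'e') => mismatch, stop
LCP = "hlin" (length 4)

4


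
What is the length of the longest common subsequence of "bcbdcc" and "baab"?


LCS of "bcbdcc" and "baab"
DP table:
           b    a    a    b
      0    0    0    0    0
  b   0    1    1    1    1
  c   0    1    1    1    1
  b   0    1    1    1    2
  d   0    1    1    1    2
  c   0    1    1    1    2
  c   0    1    1    1    2
LCS length = dp[6][4] = 2

2


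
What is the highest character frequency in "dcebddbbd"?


Input: dcebddbbd
Character counts:
  'b': 3
  'c': 1
  'd': 4
  'e': 1
Maximum frequency: 4

4


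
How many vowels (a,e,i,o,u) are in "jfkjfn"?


Input: jfkjfn
Checking each character:
  'j' at position 0: consonant
  'f' at position 1: consonant
  'k' at position 2: consonant
  'j' at position 3: consonant
  'f' at position 4: consonant
  'n' at position 5: consonant
Total vowels: 0

0


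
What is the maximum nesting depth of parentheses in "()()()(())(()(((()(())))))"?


Input: "()()()(())(()(((()(())))))"
Tracking depth:
  Position 0 '(': depth becomes 1
  Position 1 ')': depth becomes 0
  Position 2 '(': depth becomes 1
  Position 3 ')': depth becomes 0
  Position 4 '(': depth becomes 1
  Position 5 ')': depth becomes 0
  Position 6 '(': depth becomes 1
  Position 7 '(': depth becomes 2
  Position 8 ')': depth becomes 1
  Position 9 ')': depth becomes 0
  Position 10 '(': depth becomes 1
  Position 11 '(': depth becomes 2
  Position 12 ')': depth becomes 1
  Position 13 '(': depth becomes 2
  Position 14 '(': depth becomes 3
  Position 15 '(': depth becomes 4
  Position 16 '(': depth becomes 5
  Position 17 ')': depth becomes 4
  Position 18 '(': depth becomes 5
  Position 19 '(': depth becomes 6
  Position 20 ')': depth becomes 5
  Position 21 ')': depth becomes 4
  Position 22 ')': depth becomes 3
  Position 23 ')': depth becomes 2
  Position 24 ')': depth becomes 1
  Position 25 ')': depth becomes 0
Maximum depth reached: 6

6


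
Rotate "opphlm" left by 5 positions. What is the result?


Input: "opphlm", rotate left by 5
First 5 characters: "opphl"
Remaining characters: "m"
Concatenate remaining + first: "m" + "opphl" = "mopphl"

mopphl


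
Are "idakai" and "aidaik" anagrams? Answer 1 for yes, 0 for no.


Strings: "idakai", "aidaik"
Sorted first:  aadiik
Sorted second: aadiik
Sorted forms match => anagrams

1


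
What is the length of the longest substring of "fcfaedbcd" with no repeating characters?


Input: "fcfaedbcd"
Sliding window (track last position of each char):
  Position 0 ('f'): window [0,0] length 1 -- new best
  Position 1 ('c'): window [0,1] length 2 -- new best
  Position 2 ('f'): repeat (last at 0), move window start to 1
  Position 2 ('f'): window [1,2] length 2
  Position 3 ('a'): window [1,3] length 3 -- new best
  Position 4 ('e'): window [1,4] length 4 -- new best
  Position 5 ('d'): window [1,5] length 5 -- new best
  Position 6 ('b'): window [1,6] length 6 -- new best
  Position 7 ('c'): repeat (last at 1), move window start to 2
  Position 7 ('c'): window [2,7] length 6
  Position 8 ('d'): repeat (last at 5), move window start to 6
  Position 8 ('d'): window [6,8] length 3
Longest substring with no repeats: "cfaedb" with length 6

6


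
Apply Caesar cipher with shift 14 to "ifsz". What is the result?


Caesar cipher: shift "ifsz" by 14
  'i' (pos 8) + 14 = pos 22 = 'w'
  'f' (pos 5) + 14 = pos 19 = 't'
  's' (pos 18) + 14 = pos 6 = 'g'
  'z' (pos 25) + 14 = pos 13 = 'n'
Result: wtgn

wtgn


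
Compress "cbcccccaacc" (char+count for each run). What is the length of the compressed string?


Input: cbcccccaacc
Runs:
  'c' x 1 => "c1"
  'b' x 1 => "b1"
  'c' x 5 => "c5"
  'a' x 2 => "a2"
  'c' x 2 => "c2"
Compressed: "c1b1c5a2c2"
Compressed length: 10

10


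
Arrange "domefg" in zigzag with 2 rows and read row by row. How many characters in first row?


Zigzag "domefg" into 2 rows:
Placing characters:
  'd' => row 0
  'o' => row 1
  'm' => row 0
  'e' => row 1
  'f' => row 0
  'g' => row 1
Rows:
  Row 0: "dmf"
  Row 1: "oeg"
First row length: 3

3


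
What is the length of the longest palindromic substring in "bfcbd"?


Input: "bfcbd"
Checking substrings for palindromes:
  No multi-char palindromic substrings found
Longest palindromic substring: "b" with length 1

1


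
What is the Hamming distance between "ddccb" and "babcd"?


Comparing "ddccb" and "babcd" position by position:
  Position 0: 'd' vs 'b' => differ
  Position 1: 'd' vs 'a' => differ
  Position 2: 'c' vs 'b' => differ
  Position 3: 'c' vs 'c' => same
  Position 4: 'b' vs 'd' => differ
Total differences (Hamming distance): 4

4


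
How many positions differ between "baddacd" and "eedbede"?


Comparing "baddacd" and "eedbede" position by position:
  Position 0: 'b' vs 'e' => DIFFER
  Position 1: 'a' vs 'e' => DIFFER
  Position 2: 'd' vs 'd' => same
  Position 3: 'd' vs 'b' => DIFFER
  Position 4: 'a' vs 'e' => DIFFER
  Position 5: 'c' vs 'd' => DIFFER
  Position 6: 'd' vs 'e' => DIFFER
Positions that differ: 6

6


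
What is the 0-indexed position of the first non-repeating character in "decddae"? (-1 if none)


Input: decddae
Character frequencies:
  'a': 1
  'c': 1
  'd': 3
  'e': 2
Scanning left to right for freq == 1:
  Position 0 ('d'): freq=3, skip
  Position 1 ('e'): freq=2, skip
  Position 2 ('c'): unique! => answer = 2

2


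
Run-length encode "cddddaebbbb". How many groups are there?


Input: cddddaebbbb
Scanning for consecutive runs:
  Group 1: 'c' x 1 (positions 0-0)
  Group 2: 'd' x 4 (positions 1-4)
  Group 3: 'a' x 1 (positions 5-5)
  Group 4: 'e' x 1 (positions 6-6)
  Group 5: 'b' x 4 (positions 7-10)
Total groups: 5

5


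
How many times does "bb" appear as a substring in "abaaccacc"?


Searching for "bb" in "abaaccacc"
Scanning each position:
  Position 0: "ab" => no
  Position 1: "ba" => no
  Position 2: "aa" => no
  Position 3: "ac" => no
  Position 4: "cc" => no
  Position 5: "ca" => no
  Position 6: "ac" => no
  Position 7: "cc" => no
Total occurrences: 0

0


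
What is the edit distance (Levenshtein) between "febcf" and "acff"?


Computing edit distance: "febcf" -> "acff"
DP table:
           a    c    f    f
      0    1    2    3    4
  f   1    1    2    2    3
  e   2    2    2    3    3
  b   3    3    3    3    4
  c   4    4    3    4    4
  f   5    5    4    3    4
Edit distance = dp[5][4] = 4

4


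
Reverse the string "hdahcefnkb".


Input: hdahcefnkb
Reading characters right to left:
  Position 9: 'b'
  Position 8: 'k'
  Position 7: 'n'
  Position 6: 'f'
  Position 5: 'e'
  Position 4: 'c'
  Position 3: 'h'
  Position 2: 'a'
  Position 1: 'd'
  Position 0: 'h'
Reversed: bknfechadh

bknfechadh


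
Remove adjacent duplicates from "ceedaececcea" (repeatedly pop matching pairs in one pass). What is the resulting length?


Input: ceedaececcea
Stack-based adjacent duplicate removal:
  Read 'c': push. Stack: c
  Read 'e': push. Stack: ce
  Read 'e': matches stack top 'e' => pop. Stack: c
  Read 'd': push. Stack: cd
  Read 'a': push. Stack: cda
  Read 'e': push. Stack: cdae
  Read 'c': push. Stack: cdaec
  Read 'e': push. Stack: cdaece
  Read 'c': push. Stack: cdaecec
  Read 'c': matches stack top 'c' => pop. Stack: cdaece
  Read 'e': matches stack top 'e' => pop. Stack: cdaec
  Read 'a': push. Stack: cdaeca
Final stack: "cdaeca" (length 6)

6


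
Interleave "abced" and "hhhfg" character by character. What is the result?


Interleaving "abced" and "hhhfg":
  Position 0: 'a' from first, 'h' from second => "ah"
  Position 1: 'b' from first, 'h' from second => "bh"
  Position 2: 'c' from first, 'h' from second => "ch"
  Position 3: 'e' from first, 'f' from second => "ef"
  Position 4: 'd' from first, 'g' from second => "dg"
Result: ahbhchefdg

ahbhchefdg


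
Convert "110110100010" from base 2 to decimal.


Input: "110110100010" in base 2
Positional expansion:
  Digit '1' (value 1) x 2^11 = 2048
  Digit '1' (value 1) x 2^10 = 1024
  Digit '0' (value 0) x 2^9 = 0
  Digit '1' (value 1) x 2^8 = 256
  Digit '1' (value 1) x 2^7 = 128
  Digit '0' (value 0) x 2^6 = 0
  Digit '1' (value 1) x 2^5 = 32
  Digit '0' (value 0) x 2^4 = 0
  Digit '0' (value 0) x 2^3 = 0
  Digit '0' (value 0) x 2^2 = 0
  Digit '1' (value 1) x 2^1 = 2
  Digit '0' (value 0) x 2^0 = 0
Sum = 3490

3490


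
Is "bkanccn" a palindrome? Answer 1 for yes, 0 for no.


Input: bkanccn
Reversed: nccnakb
  Compare pos 0 ('b') with pos 6 ('n'): MISMATCH
  Compare pos 1 ('k') with pos 5 ('c'): MISMATCH
  Compare pos 2 ('a') with pos 4 ('c'): MISMATCH
Result: not a palindrome

0


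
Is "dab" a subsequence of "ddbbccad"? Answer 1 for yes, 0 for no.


Check if "dab" is a subsequence of "ddbbccad"
Greedy scan:
  Position 0 ('d'): matches sub[0] = 'd'
  Position 1 ('d'): no match needed
  Position 2 ('b'): no match needed
  Position 3 ('b'): no match needed
  Position 4 ('c'): no match needed
  Position 5 ('c'): no match needed
  Position 6 ('a'): matches sub[1] = 'a'
  Position 7 ('d'): no match needed
Only matched 2/3 characters => not a subsequence

0


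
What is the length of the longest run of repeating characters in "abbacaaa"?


Input: "abbacaaa"
Scanning for longest run:
  Position 1 ('b'): new char, reset run to 1
  Position 2 ('b'): continues run of 'b', length=2
  Position 3 ('a'): new char, reset run to 1
  Position 4 ('c'): new char, reset run to 1
  Position 5 ('a'): new char, reset run to 1
  Position 6 ('a'): continues run of 'a', length=2
  Position 7 ('a'): continues run of 'a', length=3
Longest run: 'a' with length 3

3


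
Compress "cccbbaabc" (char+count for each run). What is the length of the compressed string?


Input: cccbbaabc
Runs:
  'c' x 3 => "c3"
  'b' x 2 => "b2"
  'a' x 2 => "a2"
  'b' x 1 => "b1"
  'c' x 1 => "c1"
Compressed: "c3b2a2b1c1"
Compressed length: 10

10


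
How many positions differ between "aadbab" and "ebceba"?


Comparing "aadbab" and "ebceba" position by position:
  Position 0: 'a' vs 'e' => DIFFER
  Position 1: 'a' vs 'b' => DIFFER
  Position 2: 'd' vs 'c' => DIFFER
  Position 3: 'b' vs 'e' => DIFFER
  Position 4: 'a' vs 'b' => DIFFER
  Position 5: 'b' vs 'a' => DIFFER
Positions that differ: 6

6


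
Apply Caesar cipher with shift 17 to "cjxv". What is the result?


Caesar cipher: shift "cjxv" by 17
  'c' (pos 2) + 17 = pos 19 = 't'
  'j' (pos 9) + 17 = pos 0 = 'a'
  'x' (pos 23) + 17 = pos 14 = 'o'
  'v' (pos 21) + 17 = pos 12 = 'm'
Result: taom

taom


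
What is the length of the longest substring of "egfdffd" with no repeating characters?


Input: "egfdffd"
Sliding window (track last position of each char):
  Position 0 ('e'): window [0,0] length 1 -- new best
  Position 1 ('g'): window [0,1] length 2 -- new best
  Position 2 ('f'): window [0,2] length 3 -- new best
  Position 3 ('d'): window [0,3] length 4 -- new best
  Position 4 ('f'): repeat (last at 2), move window start to 3
  Position 4 ('f'): window [3,4] length 2
  Position 5 ('f'): repeat (last at 4), move window start to 5
  Position 5 ('f'): window [5,5] length 1
  Position 6 ('d'): window [5,6] length 2
Longest substring with no repeats: "egfd" with length 4

4


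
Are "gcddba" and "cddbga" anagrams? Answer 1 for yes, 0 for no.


Strings: "gcddba", "cddbga"
Sorted first:  abcddg
Sorted second: abcddg
Sorted forms match => anagrams

1


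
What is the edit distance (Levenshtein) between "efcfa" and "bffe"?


Computing edit distance: "efcfa" -> "bffe"
DP table:
           b    f    f    e
      0    1    2    3    4
  e   1    1    2    3    3
  f   2    2    1    2    3
  c   3    3    2    2    3
  f   4    4    3    2    3
  a   5    5    4    3    3
Edit distance = dp[5][4] = 3

3


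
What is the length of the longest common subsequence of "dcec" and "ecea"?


LCS of "dcec" and "ecea"
DP table:
           e    c    e    a
      0    0    0    0    0
  d   0    0    0    0    0
  c   0    0    1    1    1
  e   0    1    1    2    2
  c   0    1    2    2    2
LCS length = dp[4][4] = 2

2


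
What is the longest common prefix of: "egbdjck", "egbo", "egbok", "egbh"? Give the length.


Words: egbdjck, egbo, egbok, egbh
  Position 0: all 'e' => match
  Position 1: all 'g' => match
  Position 2: all 'b' => match
  Position 3: ('d', 'o', 'o', 'h') => mismatch, stop
LCP = "egb" (length 3)

3


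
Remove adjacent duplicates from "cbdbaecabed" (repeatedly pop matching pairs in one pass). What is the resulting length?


Input: cbdbaecabed
Stack-based adjacent duplicate removal:
  Read 'c': push. Stack: c
  Read 'b': push. Stack: cb
  Read 'd': push. Stack: cbd
  Read 'b': push. Stack: cbdb
  Read 'a': push. Stack: cbdba
  Read 'e': push. Stack: cbdbae
  Read 'c': push. Stack: cbdbaec
  Read 'a': push. Stack: cbdbaeca
  Read 'b': push. Stack: cbdbaecab
  Read 'e': push. Stack: cbdbaecabe
  Read 'd': push. Stack: cbdbaecabed
Final stack: "cbdbaecabed" (length 11)

11


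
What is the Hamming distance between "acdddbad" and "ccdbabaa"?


Comparing "acdddbad" and "ccdbabaa" position by position:
  Position 0: 'a' vs 'c' => differ
  Position 1: 'c' vs 'c' => same
  Position 2: 'd' vs 'd' => same
  Position 3: 'd' vs 'b' => differ
  Position 4: 'd' vs 'a' => differ
  Position 5: 'b' vs 'b' => same
  Position 6: 'a' vs 'a' => same
  Position 7: 'd' vs 'a' => differ
Total differences (Hamming distance): 4

4


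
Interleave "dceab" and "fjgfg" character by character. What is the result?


Interleaving "dceab" and "fjgfg":
  Position 0: 'd' from first, 'f' from second => "df"
  Position 1: 'c' from first, 'j' from second => "cj"
  Position 2: 'e' from first, 'g' from second => "eg"
  Position 3: 'a' from first, 'f' from second => "af"
  Position 4: 'b' from first, 'g' from second => "bg"
Result: dfcjegafbg

dfcjegafbg


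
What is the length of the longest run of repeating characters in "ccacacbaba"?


Input: "ccacacbaba"
Scanning for longest run:
  Position 1 ('c'): continues run of 'c', length=2
  Position 2 ('a'): new char, reset run to 1
  Position 3 ('c'): new char, reset run to 1
  Position 4 ('a'): new char, reset run to 1
  Position 5 ('c'): new char, reset run to 1
  Position 6 ('b'): new char, reset run to 1
  Position 7 ('a'): new char, reset run to 1
  Position 8 ('b'): new char, reset run to 1
  Position 9 ('a'): new char, reset run to 1
Longest run: 'c' with length 2

2


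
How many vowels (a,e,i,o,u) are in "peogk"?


Input: peogk
Checking each character:
  'p' at position 0: consonant
  'e' at position 1: vowel (running total: 1)
  'o' at position 2: vowel (running total: 2)
  'g' at position 3: consonant
  'k' at position 4: consonant
Total vowels: 2

2


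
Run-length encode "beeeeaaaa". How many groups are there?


Input: beeeeaaaa
Scanning for consecutive runs:
  Group 1: 'b' x 1 (positions 0-0)
  Group 2: 'e' x 4 (positions 1-4)
  Group 3: 'a' x 4 (positions 5-8)
Total groups: 3

3


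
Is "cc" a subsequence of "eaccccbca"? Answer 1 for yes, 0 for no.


Check if "cc" is a subsequence of "eaccccbca"
Greedy scan:
  Position 0 ('e'): no match needed
  Position 1 ('a'): no match needed
  Position 2 ('c'): matches sub[0] = 'c'
  Position 3 ('c'): matches sub[1] = 'c'
  Position 4 ('c'): no match needed
  Position 5 ('c'): no match needed
  Position 6 ('b'): no match needed
  Position 7 ('c'): no match needed
  Position 8 ('a'): no match needed
All 2 characters matched => is a subsequence

1


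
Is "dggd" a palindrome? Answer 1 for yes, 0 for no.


Input: dggd
Reversed: dggd
  Compare pos 0 ('d') with pos 3 ('d'): match
  Compare pos 1 ('g') with pos 2 ('g'): match
Result: palindrome

1


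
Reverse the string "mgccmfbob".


Input: mgccmfbob
Reading characters right to left:
  Position 8: 'b'
  Position 7: 'o'
  Position 6: 'b'
  Position 5: 'f'
  Position 4: 'm'
  Position 3: 'c'
  Position 2: 'c'
  Position 1: 'g'
  Position 0: 'm'
Reversed: bobfmccgm

bobfmccgm


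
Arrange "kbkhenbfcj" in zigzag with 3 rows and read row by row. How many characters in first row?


Zigzag "kbkhenbfcj" into 3 rows:
Placing characters:
  'k' => row 0
  'b' => row 1
  'k' => row 2
  'h' => row 1
  'e' => row 0
  'n' => row 1
  'b' => row 2
  'f' => row 1
  'c' => row 0
  'j' => row 1
Rows:
  Row 0: "kec"
  Row 1: "bhnfj"
  Row 2: "kb"
First row length: 3

3


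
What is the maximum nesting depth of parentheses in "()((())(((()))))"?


Input: "()((())(((()))))"
Tracking depth:
  Position 0 '(': depth becomes 1
  Position 1 ')': depth becomes 0
  Position 2 '(': depth becomes 1
  Position 3 '(': depth becomes 2
  Position 4 '(': depth becomes 3
  Position 5 ')': depth becomes 2
  Position 6 ')': depth becomes 1
  Position 7 '(': depth becomes 2
  Position 8 '(': depth becomes 3
  Position 9 '(': depth becomes 4
  Position 10 '(': depth becomes 5
  Position 11 ')': depth becomes 4
  Position 12 ')': depth becomes 3
  Position 13 ')': depth becomes 2
  Position 14 ')': depth becomes 1
  Position 15 ')': depth becomes 0
Maximum depth reached: 5

5
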